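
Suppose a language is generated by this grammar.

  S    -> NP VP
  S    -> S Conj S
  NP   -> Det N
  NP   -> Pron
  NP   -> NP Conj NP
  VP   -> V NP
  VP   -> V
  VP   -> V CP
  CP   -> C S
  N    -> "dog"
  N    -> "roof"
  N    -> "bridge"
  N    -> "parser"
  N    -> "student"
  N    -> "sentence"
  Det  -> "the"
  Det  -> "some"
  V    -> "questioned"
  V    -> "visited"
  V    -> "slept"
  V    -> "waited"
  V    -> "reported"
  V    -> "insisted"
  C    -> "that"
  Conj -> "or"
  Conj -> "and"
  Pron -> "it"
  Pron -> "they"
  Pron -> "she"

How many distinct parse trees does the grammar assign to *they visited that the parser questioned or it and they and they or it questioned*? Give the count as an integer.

Two of the 10 distinct bracketings:
[S [NP [Pron they]] [VP [V visited] [CP [C that] [S [S [NP [Det the] [N parser]] [VP [V questioned]]] [Conj or] [S [NP [NP [Pron it]] [Conj and] [NP [NP [Pron they]] [Conj and] [NP [NP [Pron they]] [Conj or] [NP [Pron it]]]]] [VP [V questioned]]]]]]]
[S [NP [Pron they]] [VP [V visited] [CP [C that] [S [S [NP [Det the] [N parser]] [VP [V questioned]]] [Conj or] [S [NP [NP [Pron it]] [Conj and] [NP [NP [NP [Pron they]] [Conj and] [NP [Pron they]]] [Conj or] [NP [Pron it]]]] [VP [V questioned]]]]]]]
The trees differ in how a recursive rule is bracketed over the same span.

10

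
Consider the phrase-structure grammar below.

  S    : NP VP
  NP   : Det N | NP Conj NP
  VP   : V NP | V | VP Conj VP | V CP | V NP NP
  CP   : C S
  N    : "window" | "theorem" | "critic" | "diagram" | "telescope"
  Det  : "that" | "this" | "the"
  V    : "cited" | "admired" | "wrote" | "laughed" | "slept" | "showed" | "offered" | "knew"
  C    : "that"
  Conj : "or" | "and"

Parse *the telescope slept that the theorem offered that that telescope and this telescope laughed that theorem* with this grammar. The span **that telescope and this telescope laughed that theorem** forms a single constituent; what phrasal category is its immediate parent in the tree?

CP

S
  NP
    Det: the
    N: telescope
  VP
    V: slept
    CP
      C: that
      S
        NP
          Det: the
          N: theorem
        VP
          V: offered
          CP
            C: that
            S
              NP
                NP
                  Det: that
                  N: telescope
                Conj: and
                NP
                  Det: this
                  N: telescope
              VP
                V: laughed
                NP
                  Det: that
                  N: theorem
The span 'that telescope and this telescope laughed that theorem' is the S node built by S → NP VP.
Its mother is the CP built by CP → C S.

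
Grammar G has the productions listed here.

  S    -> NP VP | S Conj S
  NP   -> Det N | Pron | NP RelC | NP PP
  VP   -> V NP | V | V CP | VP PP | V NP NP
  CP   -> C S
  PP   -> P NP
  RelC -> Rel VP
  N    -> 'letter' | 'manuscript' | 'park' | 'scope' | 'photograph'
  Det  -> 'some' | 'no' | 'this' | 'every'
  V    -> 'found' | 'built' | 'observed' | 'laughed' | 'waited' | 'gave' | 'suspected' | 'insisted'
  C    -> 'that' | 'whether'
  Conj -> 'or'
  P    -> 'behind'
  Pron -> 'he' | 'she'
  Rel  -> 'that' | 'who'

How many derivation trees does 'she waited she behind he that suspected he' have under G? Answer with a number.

Two of the 5 distinct bracketings:
[S [NP [Pron she]] [VP [V waited] [NP [NP [NP [Pron she]] [PP [P behind] [NP [Pron he]]]] [RelC [Rel that] [VP [V suspected] [NP [Pron he]]]]]]]
[S [NP [Pron she]] [VP [V waited] [NP [NP [Pron she]] [PP [P behind] [NP [NP [Pron he]] [RelC [Rel that] [VP [V suspected] [NP [Pron he]]]]]]]]]
The trees differ in how a recursive rule is bracketed over the same span.

5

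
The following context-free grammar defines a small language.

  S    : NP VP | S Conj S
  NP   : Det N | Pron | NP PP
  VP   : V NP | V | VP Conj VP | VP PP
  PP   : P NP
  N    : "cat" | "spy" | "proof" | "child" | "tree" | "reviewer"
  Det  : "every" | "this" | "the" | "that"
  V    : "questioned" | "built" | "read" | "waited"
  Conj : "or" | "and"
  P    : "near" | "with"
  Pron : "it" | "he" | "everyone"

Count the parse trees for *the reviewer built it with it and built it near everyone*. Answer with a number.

6

Two of the 6 distinct bracketings:
[S [NP [Det the] [N reviewer]] [VP [VP [V built] [NP [NP [Pron it]] [PP [P with] [NP [Pron it]]]]] [Conj and] [VP [V built] [NP [NP [Pron it]] [PP [P near] [NP [Pron everyone]]]]]]]
[S [NP [Det the] [N reviewer]] [VP [VP [V built] [NP [NP [Pron it]] [PP [P with] [NP [Pron it]]]]] [Conj and] [VP [VP [V built] [NP [Pron it]]] [PP [P near] [NP [Pron everyone]]]]]]
The difference turns on whether VP → VP PP is used at the relevant span, versus an alternative expansion of VP.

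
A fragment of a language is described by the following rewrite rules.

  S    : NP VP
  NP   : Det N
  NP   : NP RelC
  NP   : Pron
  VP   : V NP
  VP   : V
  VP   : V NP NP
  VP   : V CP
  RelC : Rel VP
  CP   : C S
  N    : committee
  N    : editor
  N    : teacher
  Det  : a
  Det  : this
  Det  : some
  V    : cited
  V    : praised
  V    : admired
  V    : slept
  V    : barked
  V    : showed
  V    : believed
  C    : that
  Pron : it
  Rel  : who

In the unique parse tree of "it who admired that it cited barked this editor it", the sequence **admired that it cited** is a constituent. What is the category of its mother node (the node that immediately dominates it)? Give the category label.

[S [NP [NP [Pron it]] [RelC [Rel who] [VP [V admired] [CP [C that] [S [NP [Pron it]] [VP [V cited]]]]]]] [VP [V barked] [NP [Det this] [N editor]] [NP [Pron it]]]]
The span 'admired that it cited' is the VP node built by VP → V CP.
Its mother is the RelC built by RelC → Rel VP.

RelC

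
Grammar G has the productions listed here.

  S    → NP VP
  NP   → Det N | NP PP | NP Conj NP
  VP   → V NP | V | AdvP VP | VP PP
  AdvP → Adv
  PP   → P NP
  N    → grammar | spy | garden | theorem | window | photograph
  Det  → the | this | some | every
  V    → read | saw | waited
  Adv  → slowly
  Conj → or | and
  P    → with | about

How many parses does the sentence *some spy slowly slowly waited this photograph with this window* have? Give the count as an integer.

4

Two of the 4 distinct bracketings:
[S [NP [Det some] [N spy]] [VP [AdvP [Adv slowly]] [VP [AdvP [Adv slowly]] [VP [V waited] [NP [NP [Det this] [N photograph]] [PP [P with] [NP [Det this] [N window]]]]]]]]
[S [NP [Det some] [N spy]] [VP [AdvP [Adv slowly]] [VP [AdvP [Adv slowly]] [VP [VP [V waited] [NP [Det this] [N photograph]]] [PP [P with] [NP [Det this] [N window]]]]]]]
The difference turns on whether NP → NP PP is used at the relevant span, versus an alternative expansion of NP.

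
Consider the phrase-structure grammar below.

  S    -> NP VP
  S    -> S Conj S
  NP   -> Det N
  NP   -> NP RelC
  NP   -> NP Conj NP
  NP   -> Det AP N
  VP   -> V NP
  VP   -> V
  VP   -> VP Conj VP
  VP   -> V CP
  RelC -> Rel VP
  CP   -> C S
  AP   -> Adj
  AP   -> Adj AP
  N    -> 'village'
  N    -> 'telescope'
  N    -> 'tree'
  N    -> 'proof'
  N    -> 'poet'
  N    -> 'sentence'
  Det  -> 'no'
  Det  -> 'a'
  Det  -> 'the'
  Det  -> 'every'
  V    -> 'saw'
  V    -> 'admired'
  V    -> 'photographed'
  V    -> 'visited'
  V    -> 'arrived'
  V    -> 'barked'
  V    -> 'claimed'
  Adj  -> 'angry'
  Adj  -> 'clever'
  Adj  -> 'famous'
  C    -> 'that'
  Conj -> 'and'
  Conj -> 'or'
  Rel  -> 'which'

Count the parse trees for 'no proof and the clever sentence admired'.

1

[S [NP [NP [Det no] [N proof]] [Conj and] [NP [Det the] [AP [Adj clever]] [N sentence]]] [VP [V admired]]]
No rule offers an alternative attachment or grouping for any span, so this is the only derivation.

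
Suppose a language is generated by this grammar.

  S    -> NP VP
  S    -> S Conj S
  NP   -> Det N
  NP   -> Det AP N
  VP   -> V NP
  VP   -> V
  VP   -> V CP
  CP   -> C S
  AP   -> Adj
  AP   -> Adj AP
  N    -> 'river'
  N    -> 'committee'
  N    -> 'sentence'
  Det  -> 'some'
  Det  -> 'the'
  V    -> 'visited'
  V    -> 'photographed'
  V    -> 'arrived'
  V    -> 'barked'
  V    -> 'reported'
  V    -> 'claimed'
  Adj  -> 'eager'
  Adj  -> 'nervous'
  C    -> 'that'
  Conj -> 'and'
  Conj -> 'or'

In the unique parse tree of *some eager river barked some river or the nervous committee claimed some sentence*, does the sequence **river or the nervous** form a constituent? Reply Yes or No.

[S [S [NP [Det some] [AP [Adj eager]] [N river]] [VP [V barked] [NP [Det some] [N river]]]] [Conj or] [S [NP [Det the] [AP [Adj nervous]] [N committee]] [VP [V claimed] [NP [Det some] [N sentence]]]]]
The smallest constituent containing 'river or the nervous' is the S spanning 'some eager river barked some river or the nervous committee claimed some sentence'; no single node in the tree dominates exactly the given words.

No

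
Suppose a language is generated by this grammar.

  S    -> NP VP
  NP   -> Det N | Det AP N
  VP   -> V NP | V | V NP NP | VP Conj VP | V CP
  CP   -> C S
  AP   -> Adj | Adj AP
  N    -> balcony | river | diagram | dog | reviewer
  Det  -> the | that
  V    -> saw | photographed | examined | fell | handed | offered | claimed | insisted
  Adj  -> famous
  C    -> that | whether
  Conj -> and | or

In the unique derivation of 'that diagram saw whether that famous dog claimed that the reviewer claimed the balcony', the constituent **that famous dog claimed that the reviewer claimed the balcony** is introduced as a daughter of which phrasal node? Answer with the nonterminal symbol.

[S [NP [Det that] [N diagram]] [VP [V saw] [CP [C whether] [S [NP [Det that] [AP [Adj famous]] [N dog]] [VP [V claimed] [CP [C that] [S [NP [Det the] [N reviewer]] [VP [V claimed] [NP [Det the] [N balcony]]]]]]]]]]
The span 'that famous dog claimed that the reviewer claimed the balcony' is the S node built by S → NP VP.
Its mother is the CP built by CP → C S.

CP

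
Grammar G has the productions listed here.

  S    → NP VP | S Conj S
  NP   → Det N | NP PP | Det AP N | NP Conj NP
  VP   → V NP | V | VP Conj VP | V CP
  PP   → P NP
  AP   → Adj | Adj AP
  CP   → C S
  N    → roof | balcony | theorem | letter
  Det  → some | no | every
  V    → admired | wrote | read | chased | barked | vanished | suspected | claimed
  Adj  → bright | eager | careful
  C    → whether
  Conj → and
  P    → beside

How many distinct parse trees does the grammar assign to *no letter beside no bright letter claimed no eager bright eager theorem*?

1

[S [NP [NP [Det no] [N letter]] [PP [P beside] [NP [Det no] [AP [Adj bright]] [N letter]]]] [VP [V claimed] [NP [Det no] [AP [Adj eager] [AP [Adj bright] [AP [Adj eager]]]] [N theorem]]]]
No rule offers an alternative attachment or grouping for any span, so this is the only derivation.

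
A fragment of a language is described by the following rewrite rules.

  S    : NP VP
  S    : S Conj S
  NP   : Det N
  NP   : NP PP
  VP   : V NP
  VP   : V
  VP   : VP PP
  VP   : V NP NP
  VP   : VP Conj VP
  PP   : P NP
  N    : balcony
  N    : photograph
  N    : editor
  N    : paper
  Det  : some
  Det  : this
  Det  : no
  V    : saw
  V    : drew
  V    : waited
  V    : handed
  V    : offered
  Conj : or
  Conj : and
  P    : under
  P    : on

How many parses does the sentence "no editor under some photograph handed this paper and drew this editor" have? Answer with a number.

1

[S [NP [NP [Det no] [N editor]] [PP [P under] [NP [Det some] [N photograph]]]] [VP [VP [V handed] [NP [Det this] [N paper]]] [Conj and] [VP [V drew] [NP [Det this] [N editor]]]]]
No rule offers an alternative attachment or grouping for any span, so this is the only derivation.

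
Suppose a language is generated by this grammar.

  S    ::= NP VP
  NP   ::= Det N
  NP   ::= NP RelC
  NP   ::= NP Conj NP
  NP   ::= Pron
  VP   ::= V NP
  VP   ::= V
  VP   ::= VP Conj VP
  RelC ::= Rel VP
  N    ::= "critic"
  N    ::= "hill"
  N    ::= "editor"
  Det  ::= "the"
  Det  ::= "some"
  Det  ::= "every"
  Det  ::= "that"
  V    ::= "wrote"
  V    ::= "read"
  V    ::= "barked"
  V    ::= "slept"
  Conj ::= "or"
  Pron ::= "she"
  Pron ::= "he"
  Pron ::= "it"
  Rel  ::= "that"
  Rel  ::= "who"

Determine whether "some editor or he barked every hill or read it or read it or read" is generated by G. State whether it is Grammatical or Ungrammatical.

Grammatical

[S [NP [NP [Det some] [N editor]] [Conj or] [NP [Pron he]]] [VP [VP [V barked] [NP [Det every] [N hill]]] [Conj or] [VP [VP [V read] [NP [Pron it]]] [Conj or] [VP [VP [V read] [NP [Pron it]]] [Conj or] [VP [V read]]]]]]
The bracketing above is licensed at every node by one of the given productions, with S at the root.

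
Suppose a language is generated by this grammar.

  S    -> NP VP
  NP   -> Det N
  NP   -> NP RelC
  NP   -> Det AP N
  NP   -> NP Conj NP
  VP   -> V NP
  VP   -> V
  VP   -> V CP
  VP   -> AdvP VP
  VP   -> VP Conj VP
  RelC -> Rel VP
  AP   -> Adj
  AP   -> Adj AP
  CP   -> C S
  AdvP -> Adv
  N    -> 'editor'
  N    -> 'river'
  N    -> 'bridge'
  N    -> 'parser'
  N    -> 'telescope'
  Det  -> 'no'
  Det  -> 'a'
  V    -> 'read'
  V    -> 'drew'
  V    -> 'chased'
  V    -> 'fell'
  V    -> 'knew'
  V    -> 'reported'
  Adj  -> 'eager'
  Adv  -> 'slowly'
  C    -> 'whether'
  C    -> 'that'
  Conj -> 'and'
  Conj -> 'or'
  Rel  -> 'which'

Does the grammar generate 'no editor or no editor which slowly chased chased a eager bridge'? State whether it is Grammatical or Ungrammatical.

Grammatical

[S [NP [NP [NP [Det no] [N editor]] [Conj or] [NP [Det no] [N editor]]] [RelC [Rel which] [VP [AdvP [Adv slowly]] [VP [V chased]]]]] [VP [V chased] [NP [Det a] [AP [Adj eager]] [N bridge]]]]
The bracketing above is licensed at every node by one of the given productions, with S at the root.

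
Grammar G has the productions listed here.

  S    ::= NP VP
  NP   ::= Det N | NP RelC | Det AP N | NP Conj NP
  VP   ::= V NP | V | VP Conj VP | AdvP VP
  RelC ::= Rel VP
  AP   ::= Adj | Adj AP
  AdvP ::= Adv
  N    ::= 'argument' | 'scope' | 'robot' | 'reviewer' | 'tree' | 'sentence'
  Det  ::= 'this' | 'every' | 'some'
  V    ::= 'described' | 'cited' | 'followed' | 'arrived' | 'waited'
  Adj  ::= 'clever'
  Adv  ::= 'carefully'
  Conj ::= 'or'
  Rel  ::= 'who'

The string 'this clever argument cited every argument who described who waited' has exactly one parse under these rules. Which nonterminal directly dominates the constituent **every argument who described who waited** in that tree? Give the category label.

VP

S
  NP
    Det: this
    AP
      Adj: clever
    N: argument
  VP
    V: cited
    NP
      NP
        NP
          Det: every
          N: argument
        RelC
          Rel: who
          VP
            V: described
      RelC
        Rel: who
        VP
          V: waited
The span 'every argument who described who waited' is the NP node built by NP → NP RelC.
Its mother is the VP built by VP → V NP.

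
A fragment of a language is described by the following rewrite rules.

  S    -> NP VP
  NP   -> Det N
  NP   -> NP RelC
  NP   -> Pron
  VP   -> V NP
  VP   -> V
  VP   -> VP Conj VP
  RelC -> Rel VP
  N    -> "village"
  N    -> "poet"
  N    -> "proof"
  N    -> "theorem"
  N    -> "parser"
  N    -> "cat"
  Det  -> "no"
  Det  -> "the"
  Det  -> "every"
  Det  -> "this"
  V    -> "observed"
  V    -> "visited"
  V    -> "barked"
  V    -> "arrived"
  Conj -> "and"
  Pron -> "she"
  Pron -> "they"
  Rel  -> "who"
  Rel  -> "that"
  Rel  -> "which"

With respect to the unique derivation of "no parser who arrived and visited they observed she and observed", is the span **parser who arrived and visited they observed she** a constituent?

[S [NP [NP [Det no] [N parser]] [RelC [Rel who] [VP [VP [V arrived]] [Conj and] [VP [V visited] [NP [Pron they]]]]]] [VP [VP [V observed] [NP [Pron she]]] [Conj and] [VP [V observed]]]]
The smallest constituent containing 'parser who arrived and visited they observed she' is the S spanning 'no parser who arrived and visited they observed she and observed'; no single node in the tree dominates exactly the given words.

No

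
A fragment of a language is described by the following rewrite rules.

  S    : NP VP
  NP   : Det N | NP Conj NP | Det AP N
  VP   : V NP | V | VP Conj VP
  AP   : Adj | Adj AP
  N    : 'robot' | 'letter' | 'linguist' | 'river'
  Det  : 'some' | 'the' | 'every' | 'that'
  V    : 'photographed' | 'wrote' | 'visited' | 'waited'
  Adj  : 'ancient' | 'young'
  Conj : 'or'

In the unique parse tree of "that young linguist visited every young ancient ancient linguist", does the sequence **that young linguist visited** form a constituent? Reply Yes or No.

[S [NP [Det that] [AP [Adj young]] [N linguist]] [VP [V visited] [NP [Det every] [AP [Adj young] [AP [Adj ancient] [AP [Adj ancient]]]] [N linguist]]]]
The smallest constituent containing 'that young linguist visited' is the S spanning 'that young linguist visited every young ancient ancient linguist'; no single node in the tree dominates exactly the given words.

No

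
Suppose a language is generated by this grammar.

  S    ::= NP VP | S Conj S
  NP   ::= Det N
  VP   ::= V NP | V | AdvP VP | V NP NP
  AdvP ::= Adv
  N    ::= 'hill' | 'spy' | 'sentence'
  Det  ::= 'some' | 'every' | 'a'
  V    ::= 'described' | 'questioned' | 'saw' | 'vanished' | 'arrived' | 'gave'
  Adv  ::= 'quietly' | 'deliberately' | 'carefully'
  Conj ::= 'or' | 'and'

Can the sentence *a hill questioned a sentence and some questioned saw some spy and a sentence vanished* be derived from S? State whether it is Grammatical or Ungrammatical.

Ungrammatical

A Det word can never sit immediately before a V word in any string this grammar generates, so the substring 'some questioned' rules out a derivation.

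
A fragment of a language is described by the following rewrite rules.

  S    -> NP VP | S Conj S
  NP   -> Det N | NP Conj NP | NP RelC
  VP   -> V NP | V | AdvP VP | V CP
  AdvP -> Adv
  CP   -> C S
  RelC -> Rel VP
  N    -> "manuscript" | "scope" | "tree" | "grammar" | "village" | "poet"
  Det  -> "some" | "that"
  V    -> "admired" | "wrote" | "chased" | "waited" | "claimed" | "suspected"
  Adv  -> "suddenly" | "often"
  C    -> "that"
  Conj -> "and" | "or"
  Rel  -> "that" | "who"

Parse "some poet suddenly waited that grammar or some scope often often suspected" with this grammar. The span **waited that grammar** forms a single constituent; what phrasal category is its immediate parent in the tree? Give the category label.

VP

[S [S [NP [Det some] [N poet]] [VP [AdvP [Adv suddenly]] [VP [V waited] [NP [Det that] [N grammar]]]]] [Conj or] [S [NP [Det some] [N scope]] [VP [AdvP [Adv often]] [VP [AdvP [Adv often]] [VP [V suspected]]]]]]
The span 'waited that grammar' is the VP node built by VP → V NP.
Its mother is the VP built by VP → AdvP VP.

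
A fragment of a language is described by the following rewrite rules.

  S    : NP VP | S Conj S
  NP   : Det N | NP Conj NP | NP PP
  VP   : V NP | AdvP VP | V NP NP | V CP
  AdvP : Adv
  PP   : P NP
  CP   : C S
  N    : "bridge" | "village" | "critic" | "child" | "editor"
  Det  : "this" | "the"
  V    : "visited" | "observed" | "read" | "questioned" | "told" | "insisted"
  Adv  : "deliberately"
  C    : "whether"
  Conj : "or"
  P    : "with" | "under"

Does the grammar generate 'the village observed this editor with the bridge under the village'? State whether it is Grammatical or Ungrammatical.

Grammatical

S
  NP
    Det: the
    N: village
  VP
    V: observed
    NP
      NP
        Det: this
        N: editor
      PP
        P: with
        NP
          NP
            Det: the
            N: bridge
          PP
            P: under
            NP
              Det: the
              N: village
Every word is introduced by a lexical rule and the phrasal rules combine the resulting categories into a single S.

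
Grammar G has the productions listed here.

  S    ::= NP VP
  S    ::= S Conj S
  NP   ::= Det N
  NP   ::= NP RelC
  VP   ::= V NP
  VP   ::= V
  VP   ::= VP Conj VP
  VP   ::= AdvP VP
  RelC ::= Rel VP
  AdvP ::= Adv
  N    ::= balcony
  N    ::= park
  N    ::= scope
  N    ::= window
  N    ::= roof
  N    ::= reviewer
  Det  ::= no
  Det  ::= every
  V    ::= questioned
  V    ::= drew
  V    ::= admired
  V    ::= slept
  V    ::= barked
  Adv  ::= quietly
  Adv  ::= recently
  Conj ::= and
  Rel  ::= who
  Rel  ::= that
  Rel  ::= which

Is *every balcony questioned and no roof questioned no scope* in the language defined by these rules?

[S [S [NP [Det every] [N balcony]] [VP [V questioned]]] [Conj and] [S [NP [Det no] [N roof]] [VP [V questioned] [NP [Det no] [N scope]]]]]
Every word is introduced by a lexical rule and the phrasal rules combine the resulting categories into a single S.

Grammatical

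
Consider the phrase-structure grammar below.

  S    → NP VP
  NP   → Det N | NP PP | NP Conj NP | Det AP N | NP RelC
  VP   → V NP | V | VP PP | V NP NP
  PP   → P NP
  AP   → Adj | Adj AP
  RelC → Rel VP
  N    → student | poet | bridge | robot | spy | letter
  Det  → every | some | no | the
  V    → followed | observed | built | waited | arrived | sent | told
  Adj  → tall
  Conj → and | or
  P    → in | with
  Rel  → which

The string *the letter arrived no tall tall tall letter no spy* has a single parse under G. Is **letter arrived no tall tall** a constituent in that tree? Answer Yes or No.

[S [NP [Det the] [N letter]] [VP [V arrived] [NP [Det no] [AP [Adj tall] [AP [Adj tall] [AP [Adj tall]]]] [N letter]] [NP [Det no] [N spy]]]]
The smallest constituent containing 'letter arrived no tall tall' is the S spanning 'the letter arrived no tall tall tall letter no spy'; no single node in the tree dominates exactly the given words.

No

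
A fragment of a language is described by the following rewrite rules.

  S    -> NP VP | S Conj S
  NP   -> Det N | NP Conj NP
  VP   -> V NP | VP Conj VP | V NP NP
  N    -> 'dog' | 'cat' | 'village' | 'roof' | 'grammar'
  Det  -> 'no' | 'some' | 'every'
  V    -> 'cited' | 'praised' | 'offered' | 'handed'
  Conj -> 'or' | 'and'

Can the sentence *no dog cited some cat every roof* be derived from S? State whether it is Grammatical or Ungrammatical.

[S [NP [Det no] [N dog]] [VP [V cited] [NP [Det some] [N cat]] [NP [Det every] [N roof]]]]
Each bracket corresponds to one application of a listed rule, so the string is derivable from S.

Grammatical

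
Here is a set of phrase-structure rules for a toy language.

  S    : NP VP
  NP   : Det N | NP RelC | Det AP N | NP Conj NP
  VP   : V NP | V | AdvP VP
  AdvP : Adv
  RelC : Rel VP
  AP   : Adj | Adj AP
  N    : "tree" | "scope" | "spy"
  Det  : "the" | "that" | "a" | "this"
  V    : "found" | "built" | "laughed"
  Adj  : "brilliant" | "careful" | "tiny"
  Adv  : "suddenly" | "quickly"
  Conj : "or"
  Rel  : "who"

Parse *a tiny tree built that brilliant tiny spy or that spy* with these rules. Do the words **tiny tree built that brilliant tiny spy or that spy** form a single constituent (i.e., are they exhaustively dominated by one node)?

[S [NP [Det a] [AP [Adj tiny]] [N tree]] [VP [V built] [NP [NP [Det that] [AP [Adj brilliant] [AP [Adj tiny]]] [N spy]] [Conj or] [NP [Det that] [N spy]]]]]
The smallest constituent containing 'tiny tree built that brilliant tiny spy or that spy' is the S spanning 'a tiny tree built that brilliant tiny spy or that spy'; no single node in the tree dominates exactly the given words.

No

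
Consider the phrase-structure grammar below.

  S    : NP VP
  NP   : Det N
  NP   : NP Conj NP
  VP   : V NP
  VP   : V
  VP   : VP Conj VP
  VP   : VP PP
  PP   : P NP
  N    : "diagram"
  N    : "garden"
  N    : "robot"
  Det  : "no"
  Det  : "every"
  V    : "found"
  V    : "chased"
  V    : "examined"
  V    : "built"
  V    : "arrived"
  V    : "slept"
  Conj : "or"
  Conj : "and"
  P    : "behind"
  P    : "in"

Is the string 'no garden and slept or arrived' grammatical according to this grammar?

Ungrammatical

For S → NP VP, the only prefix that parses as NP is 'no garden', but the remainder 'and slept or arrived' is not a VP under these rules.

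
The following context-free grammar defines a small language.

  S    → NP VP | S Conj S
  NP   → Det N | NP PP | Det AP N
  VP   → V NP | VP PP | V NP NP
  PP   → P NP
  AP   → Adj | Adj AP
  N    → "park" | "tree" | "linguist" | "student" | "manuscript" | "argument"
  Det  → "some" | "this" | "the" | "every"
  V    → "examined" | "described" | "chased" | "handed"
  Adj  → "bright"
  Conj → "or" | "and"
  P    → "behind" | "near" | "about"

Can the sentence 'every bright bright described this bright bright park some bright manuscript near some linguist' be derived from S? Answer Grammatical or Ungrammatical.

Ungrammatical

An Adj word can never sit immediately before a V word in any string this grammar generates, so the substring 'bright described' rules out a derivation.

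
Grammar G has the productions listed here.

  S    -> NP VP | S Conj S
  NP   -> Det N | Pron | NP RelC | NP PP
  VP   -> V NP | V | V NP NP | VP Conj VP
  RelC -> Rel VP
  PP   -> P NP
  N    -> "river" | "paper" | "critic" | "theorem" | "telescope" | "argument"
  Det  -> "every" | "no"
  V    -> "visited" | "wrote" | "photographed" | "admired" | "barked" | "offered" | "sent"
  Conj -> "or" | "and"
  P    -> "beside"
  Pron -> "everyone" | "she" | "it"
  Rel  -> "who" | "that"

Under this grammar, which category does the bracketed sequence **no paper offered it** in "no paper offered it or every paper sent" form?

S

[S [S [NP [Det no] [N paper]] [VP [V offered] [NP [Pron it]]]] [Conj or] [S [NP [Det every] [N paper]] [VP [V sent]]]]
The span 'no paper offered it' is the S node built by S → NP VP.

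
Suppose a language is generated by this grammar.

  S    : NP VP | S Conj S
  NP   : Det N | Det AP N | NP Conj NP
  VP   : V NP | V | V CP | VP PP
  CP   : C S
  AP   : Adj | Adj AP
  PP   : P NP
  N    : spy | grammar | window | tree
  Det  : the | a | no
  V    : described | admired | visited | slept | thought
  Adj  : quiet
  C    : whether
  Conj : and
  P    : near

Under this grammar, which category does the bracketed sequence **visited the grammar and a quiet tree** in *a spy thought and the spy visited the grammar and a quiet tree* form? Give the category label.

[S [S [NP [Det a] [N spy]] [VP [V thought]]] [Conj and] [S [NP [Det the] [N spy]] [VP [V visited] [NP [NP [Det the] [N grammar]] [Conj and] [NP [Det a] [AP [Adj quiet]] [N tree]]]]]]
The span 'visited the grammar and a quiet tree' is the VP node built by VP → V NP.

VP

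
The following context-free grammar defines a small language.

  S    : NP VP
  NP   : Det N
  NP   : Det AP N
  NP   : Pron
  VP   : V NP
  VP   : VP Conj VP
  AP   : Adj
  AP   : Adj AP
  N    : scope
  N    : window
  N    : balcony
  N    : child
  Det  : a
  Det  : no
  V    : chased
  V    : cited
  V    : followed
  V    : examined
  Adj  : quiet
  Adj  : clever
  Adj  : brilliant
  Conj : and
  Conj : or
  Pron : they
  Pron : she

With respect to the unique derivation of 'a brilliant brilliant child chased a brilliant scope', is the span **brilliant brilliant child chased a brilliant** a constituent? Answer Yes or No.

[S [NP [Det a] [AP [Adj brilliant] [AP [Adj brilliant]]] [N child]] [VP [V chased] [NP [Det a] [AP [Adj brilliant]] [N scope]]]]
The smallest constituent containing 'brilliant brilliant child chased a brilliant' is the S spanning 'a brilliant brilliant child chased a brilliant scope'; no single node in the tree dominates exactly the given words.

No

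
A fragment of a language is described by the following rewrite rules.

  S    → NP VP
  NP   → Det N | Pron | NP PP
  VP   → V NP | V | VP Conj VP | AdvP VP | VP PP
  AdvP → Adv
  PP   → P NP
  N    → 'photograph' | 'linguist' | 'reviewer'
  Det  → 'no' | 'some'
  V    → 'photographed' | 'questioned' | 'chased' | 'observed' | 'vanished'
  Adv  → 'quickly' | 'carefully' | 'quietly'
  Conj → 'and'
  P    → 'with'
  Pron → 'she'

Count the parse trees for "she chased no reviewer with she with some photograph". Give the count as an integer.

Two of the 5 distinct bracketings:
[S [NP [Pron she]] [VP [V chased] [NP [NP [Det no] [N reviewer]] [PP [P with] [NP [NP [Pron she]] [PP [P with] [NP [Det some] [N photograph]]]]]]]]
[S [NP [Pron she]] [VP [V chased] [NP [NP [NP [Det no] [N reviewer]] [PP [P with] [NP [Pron she]]]] [PP [P with] [NP [Det some] [N photograph]]]]]]
The trees differ in how a recursive rule is bracketed over the same span.

5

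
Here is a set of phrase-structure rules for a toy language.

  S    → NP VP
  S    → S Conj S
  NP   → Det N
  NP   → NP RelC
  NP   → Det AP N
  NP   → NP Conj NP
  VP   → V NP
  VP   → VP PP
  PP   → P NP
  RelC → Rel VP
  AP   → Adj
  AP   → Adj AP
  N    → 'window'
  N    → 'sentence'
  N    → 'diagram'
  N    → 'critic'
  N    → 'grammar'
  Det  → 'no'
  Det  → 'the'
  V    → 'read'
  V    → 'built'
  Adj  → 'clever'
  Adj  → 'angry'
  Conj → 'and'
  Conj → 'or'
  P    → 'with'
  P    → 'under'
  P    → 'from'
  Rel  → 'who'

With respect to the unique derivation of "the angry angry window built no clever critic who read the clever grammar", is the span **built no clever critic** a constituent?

No

[S [NP [Det the] [AP [Adj angry] [AP [Adj angry]]] [N window]] [VP [V built] [NP [NP [Det no] [AP [Adj clever]] [N critic]] [RelC [Rel who] [VP [V read] [NP [Det the] [AP [Adj clever]] [N grammar]]]]]]]
The smallest constituent containing 'built no clever critic' is the VP spanning 'built no clever critic who read the clever grammar'; no single node in the tree dominates exactly the given words.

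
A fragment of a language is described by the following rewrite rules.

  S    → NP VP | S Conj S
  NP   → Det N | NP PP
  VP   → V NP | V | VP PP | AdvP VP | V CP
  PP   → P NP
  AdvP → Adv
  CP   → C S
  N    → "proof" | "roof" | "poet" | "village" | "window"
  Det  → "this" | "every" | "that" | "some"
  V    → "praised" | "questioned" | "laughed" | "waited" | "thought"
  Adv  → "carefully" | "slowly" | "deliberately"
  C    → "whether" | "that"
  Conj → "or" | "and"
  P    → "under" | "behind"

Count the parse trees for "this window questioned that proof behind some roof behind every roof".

Two of the 5 distinct bracketings:
[S [NP [Det this] [N window]] [VP [V questioned] [NP [NP [Det that] [N proof]] [PP [P behind] [NP [NP [Det some] [N roof]] [PP [P behind] [NP [Det every] [N roof]]]]]]]]
[S [NP [Det this] [N window]] [VP [V questioned] [NP [NP [NP [Det that] [N proof]] [PP [P behind] [NP [Det some] [N roof]]]] [PP [P behind] [NP [Det every] [N roof]]]]]]
The trees differ in how a recursive rule is bracketed over the same span.

5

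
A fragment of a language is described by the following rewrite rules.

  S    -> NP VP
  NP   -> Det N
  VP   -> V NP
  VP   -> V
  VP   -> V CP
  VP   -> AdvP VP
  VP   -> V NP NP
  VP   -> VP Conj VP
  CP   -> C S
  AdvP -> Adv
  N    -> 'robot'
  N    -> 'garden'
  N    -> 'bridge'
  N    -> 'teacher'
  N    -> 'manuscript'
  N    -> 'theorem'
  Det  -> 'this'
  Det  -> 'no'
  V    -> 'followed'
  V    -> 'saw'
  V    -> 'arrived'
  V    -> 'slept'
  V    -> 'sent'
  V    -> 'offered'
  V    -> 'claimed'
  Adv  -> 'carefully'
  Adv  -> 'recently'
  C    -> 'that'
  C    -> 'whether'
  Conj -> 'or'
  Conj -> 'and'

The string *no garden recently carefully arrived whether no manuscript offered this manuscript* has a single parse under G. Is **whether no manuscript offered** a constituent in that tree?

No

[S [NP [Det no] [N garden]] [VP [AdvP [Adv recently]] [VP [AdvP [Adv carefully]] [VP [V arrived] [CP [C whether] [S [NP [Det no] [N manuscript]] [VP [V offered] [NP [Det this] [N manuscript]]]]]]]]]
The smallest constituent containing 'whether no manuscript offered' is the CP spanning 'whether no manuscript offered this manuscript'; no single node in the tree dominates exactly the given words.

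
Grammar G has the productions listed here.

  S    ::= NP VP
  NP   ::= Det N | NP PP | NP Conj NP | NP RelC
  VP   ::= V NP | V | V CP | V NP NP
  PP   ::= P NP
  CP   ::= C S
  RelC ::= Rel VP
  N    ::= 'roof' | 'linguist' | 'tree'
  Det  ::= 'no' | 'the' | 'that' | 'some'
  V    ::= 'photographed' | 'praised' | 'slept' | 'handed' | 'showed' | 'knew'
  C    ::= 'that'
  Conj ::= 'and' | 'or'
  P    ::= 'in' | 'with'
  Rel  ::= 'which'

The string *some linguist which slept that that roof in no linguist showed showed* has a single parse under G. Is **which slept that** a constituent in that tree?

No

[S [NP [NP [Det some] [N linguist]] [RelC [Rel which] [VP [V slept] [CP [C that] [S [NP [NP [Det that] [N roof]] [PP [P in] [NP [Det no] [N linguist]]]] [VP [V showed]]]]]]] [VP [V showed]]]
The smallest constituent containing 'which slept that' is the RelC spanning 'which slept that that roof in no linguist showed'; no single node in the tree dominates exactly the given words.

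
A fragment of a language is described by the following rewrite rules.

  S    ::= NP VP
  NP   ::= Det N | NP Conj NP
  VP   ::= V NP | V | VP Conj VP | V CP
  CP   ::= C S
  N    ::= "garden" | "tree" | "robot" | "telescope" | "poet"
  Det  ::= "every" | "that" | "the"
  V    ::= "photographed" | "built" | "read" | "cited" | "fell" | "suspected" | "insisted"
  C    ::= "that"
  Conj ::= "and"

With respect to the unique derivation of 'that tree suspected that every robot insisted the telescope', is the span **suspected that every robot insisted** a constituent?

[S [NP [Det that] [N tree]] [VP [V suspected] [CP [C that] [S [NP [Det every] [N robot]] [VP [V insisted] [NP [Det the] [N telescope]]]]]]]
The smallest constituent containing 'suspected that every robot insisted' is the VP spanning 'suspected that every robot insisted the telescope'; no single node in the tree dominates exactly the given words.

No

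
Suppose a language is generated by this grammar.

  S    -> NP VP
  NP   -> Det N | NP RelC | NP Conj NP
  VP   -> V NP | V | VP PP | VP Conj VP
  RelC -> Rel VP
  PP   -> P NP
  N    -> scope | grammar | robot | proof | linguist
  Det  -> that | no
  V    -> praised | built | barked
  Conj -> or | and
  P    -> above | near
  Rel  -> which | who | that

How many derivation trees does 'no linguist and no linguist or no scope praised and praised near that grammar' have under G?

4

Two of the 4 distinct bracketings:
[S [NP [NP [Det no] [N linguist]] [Conj and] [NP [NP [Det no] [N linguist]] [Conj or] [NP [Det no] [N scope]]]] [VP [VP [VP [V praised]] [Conj and] [VP [V praised]]] [PP [P near] [NP [Det that] [N grammar]]]]]
[S [NP [NP [Det no] [N linguist]] [Conj and] [NP [NP [Det no] [N linguist]] [Conj or] [NP [Det no] [N scope]]]] [VP [VP [V praised]] [Conj and] [VP [VP [V praised]] [PP [P near] [NP [Det that] [N grammar]]]]]]
The trees differ in how a recursive rule is bracketed over the same span.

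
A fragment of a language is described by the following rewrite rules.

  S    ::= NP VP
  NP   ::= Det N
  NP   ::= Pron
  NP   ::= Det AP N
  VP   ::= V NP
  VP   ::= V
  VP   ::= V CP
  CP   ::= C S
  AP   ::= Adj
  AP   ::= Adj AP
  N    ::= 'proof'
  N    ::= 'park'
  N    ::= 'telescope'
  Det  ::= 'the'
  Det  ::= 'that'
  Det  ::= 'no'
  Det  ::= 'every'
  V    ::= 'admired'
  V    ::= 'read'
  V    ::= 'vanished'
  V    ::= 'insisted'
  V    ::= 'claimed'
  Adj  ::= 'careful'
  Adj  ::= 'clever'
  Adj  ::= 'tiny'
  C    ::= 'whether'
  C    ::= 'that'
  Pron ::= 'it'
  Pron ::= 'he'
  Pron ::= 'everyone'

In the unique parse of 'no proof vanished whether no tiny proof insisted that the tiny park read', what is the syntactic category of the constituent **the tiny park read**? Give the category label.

[S [NP [Det no] [N proof]] [VP [V vanished] [CP [C whether] [S [NP [Det no] [AP [Adj tiny]] [N proof]] [VP [V insisted] [CP [C that] [S [NP [Det the] [AP [Adj tiny]] [N park]] [VP [V read]]]]]]]]]
The span 'the tiny park read' is the S node built by S → NP VP.

S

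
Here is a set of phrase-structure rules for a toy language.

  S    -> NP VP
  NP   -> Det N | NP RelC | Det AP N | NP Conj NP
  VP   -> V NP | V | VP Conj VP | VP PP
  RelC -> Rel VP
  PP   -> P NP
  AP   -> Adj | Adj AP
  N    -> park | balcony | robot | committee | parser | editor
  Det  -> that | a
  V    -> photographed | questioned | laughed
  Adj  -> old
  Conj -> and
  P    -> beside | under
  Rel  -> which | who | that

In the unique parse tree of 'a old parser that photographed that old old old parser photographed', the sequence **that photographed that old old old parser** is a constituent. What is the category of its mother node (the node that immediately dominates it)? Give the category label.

NP

S
  NP
    NP
      Det: a
      AP
        Adj: old
      N: parser
    RelC
      Rel: that
      VP
        V: photographed
        NP
          Det: that
          AP
            Adj: old
            AP
              Adj: old
              AP
                Adj: old
          N: parser
  VP
    V: photographed
The span 'that photographed that old old old parser' is the RelC node built by RelC → Rel VP.
Its mother is the NP built by NP → NP RelC.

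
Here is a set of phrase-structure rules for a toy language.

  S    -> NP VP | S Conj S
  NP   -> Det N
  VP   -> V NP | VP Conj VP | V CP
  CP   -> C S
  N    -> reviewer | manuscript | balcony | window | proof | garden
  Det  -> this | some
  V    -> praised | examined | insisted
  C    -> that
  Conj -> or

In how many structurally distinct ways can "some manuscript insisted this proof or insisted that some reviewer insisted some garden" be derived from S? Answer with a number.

1

[S [NP [Det some] [N manuscript]] [VP [VP [V insisted] [NP [Det this] [N proof]]] [Conj or] [VP [V insisted] [CP [C that] [S [NP [Det some] [N reviewer]] [VP [V insisted] [NP [Det some] [N garden]]]]]]]]
No rule offers an alternative attachment or grouping for any span, so this is the only derivation.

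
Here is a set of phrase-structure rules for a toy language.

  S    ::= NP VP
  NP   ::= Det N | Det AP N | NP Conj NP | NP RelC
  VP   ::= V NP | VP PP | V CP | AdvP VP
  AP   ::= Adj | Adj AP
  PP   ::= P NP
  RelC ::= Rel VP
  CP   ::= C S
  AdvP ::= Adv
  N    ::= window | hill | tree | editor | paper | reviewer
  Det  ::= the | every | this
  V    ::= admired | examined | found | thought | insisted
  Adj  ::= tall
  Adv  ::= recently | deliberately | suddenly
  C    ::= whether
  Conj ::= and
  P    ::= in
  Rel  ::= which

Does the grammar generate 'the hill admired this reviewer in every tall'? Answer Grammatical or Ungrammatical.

For S → NP VP, the only prefix that parses as NP is 'the hill', but the remainder 'admired this reviewer in every tall' is not a VP under these rules.

Ungrammatical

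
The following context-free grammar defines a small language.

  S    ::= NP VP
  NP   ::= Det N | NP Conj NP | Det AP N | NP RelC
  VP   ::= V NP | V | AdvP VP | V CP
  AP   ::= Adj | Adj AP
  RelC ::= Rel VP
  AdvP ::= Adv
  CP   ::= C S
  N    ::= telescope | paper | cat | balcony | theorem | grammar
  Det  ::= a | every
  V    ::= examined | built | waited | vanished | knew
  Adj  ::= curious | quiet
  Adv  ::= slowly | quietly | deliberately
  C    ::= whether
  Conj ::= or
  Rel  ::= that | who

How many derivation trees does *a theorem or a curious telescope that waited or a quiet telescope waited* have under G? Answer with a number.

Two of the 3 distinct bracketings:
[S [NP [NP [Det a] [N theorem]] [Conj or] [NP [NP [NP [Det a] [AP [Adj curious]] [N telescope]] [RelC [Rel that] [VP [V waited]]]] [Conj or] [NP [Det a] [AP [Adj quiet]] [N telescope]]]] [VP [V waited]]]
[S [NP [NP [NP [Det a] [N theorem]] [Conj or] [NP [NP [Det a] [AP [Adj curious]] [N telescope]] [RelC [Rel that] [VP [V waited]]]]] [Conj or] [NP [Det a] [AP [Adj quiet]] [N telescope]]] [VP [V waited]]]
The trees differ in how a recursive rule is bracketed over the same span.

3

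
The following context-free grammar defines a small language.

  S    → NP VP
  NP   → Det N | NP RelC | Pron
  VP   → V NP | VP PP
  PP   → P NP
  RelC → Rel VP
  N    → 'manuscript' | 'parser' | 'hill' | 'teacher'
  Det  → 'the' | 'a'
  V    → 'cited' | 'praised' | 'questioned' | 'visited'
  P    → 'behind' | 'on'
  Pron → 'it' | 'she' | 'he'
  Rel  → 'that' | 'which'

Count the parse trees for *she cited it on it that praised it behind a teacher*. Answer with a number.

The two bracketings:
[S [NP [Pron she]] [VP [VP [V cited] [NP [Pron it]]] [PP [P on] [NP [NP [Pron it]] [RelC [Rel that] [VP [VP [V praised] [NP [Pron it]]] [PP [P behind] [NP [Det a] [N teacher]]]]]]]]]
[S [NP [Pron she]] [VP [VP [VP [V cited] [NP [Pron it]]] [PP [P on] [NP [NP [Pron it]] [RelC [Rel that] [VP [V praised] [NP [Pron it]]]]]]] [PP [P behind] [NP [Det a] [N teacher]]]]]
The trees differ in how a recursive rule is bracketed over the same span.

2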